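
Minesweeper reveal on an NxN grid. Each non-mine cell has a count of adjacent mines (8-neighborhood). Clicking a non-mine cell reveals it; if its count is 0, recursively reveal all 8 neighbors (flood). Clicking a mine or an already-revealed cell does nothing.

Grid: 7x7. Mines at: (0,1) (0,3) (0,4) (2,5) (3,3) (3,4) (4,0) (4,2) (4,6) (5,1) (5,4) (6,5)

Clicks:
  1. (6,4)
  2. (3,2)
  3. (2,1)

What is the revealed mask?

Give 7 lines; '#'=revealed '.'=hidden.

Answer: .......
###....
###....
###....
.......
.......
....#..

Derivation:
Click 1 (6,4) count=2: revealed 1 new [(6,4)] -> total=1
Click 2 (3,2) count=2: revealed 1 new [(3,2)] -> total=2
Click 3 (2,1) count=0: revealed 8 new [(1,0) (1,1) (1,2) (2,0) (2,1) (2,2) (3,0) (3,1)] -> total=10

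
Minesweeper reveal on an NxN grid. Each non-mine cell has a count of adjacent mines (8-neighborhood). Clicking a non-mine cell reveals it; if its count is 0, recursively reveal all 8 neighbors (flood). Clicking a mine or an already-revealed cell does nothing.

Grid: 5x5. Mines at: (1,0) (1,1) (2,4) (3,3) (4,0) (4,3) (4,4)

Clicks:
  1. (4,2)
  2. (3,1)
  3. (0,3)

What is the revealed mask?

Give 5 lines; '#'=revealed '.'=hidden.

Answer: ..###
..###
.....
.#...
..#..

Derivation:
Click 1 (4,2) count=2: revealed 1 new [(4,2)] -> total=1
Click 2 (3,1) count=1: revealed 1 new [(3,1)] -> total=2
Click 3 (0,3) count=0: revealed 6 new [(0,2) (0,3) (0,4) (1,2) (1,3) (1,4)] -> total=8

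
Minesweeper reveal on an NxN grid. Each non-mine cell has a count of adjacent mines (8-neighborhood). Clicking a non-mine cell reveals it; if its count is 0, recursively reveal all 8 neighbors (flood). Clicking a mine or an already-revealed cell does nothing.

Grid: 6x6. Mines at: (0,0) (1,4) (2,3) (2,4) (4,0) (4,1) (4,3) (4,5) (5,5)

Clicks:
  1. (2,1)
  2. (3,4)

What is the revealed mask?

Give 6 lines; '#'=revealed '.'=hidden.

Answer: ......
###...
###...
###.#.
......
......

Derivation:
Click 1 (2,1) count=0: revealed 9 new [(1,0) (1,1) (1,2) (2,0) (2,1) (2,2) (3,0) (3,1) (3,2)] -> total=9
Click 2 (3,4) count=4: revealed 1 new [(3,4)] -> total=10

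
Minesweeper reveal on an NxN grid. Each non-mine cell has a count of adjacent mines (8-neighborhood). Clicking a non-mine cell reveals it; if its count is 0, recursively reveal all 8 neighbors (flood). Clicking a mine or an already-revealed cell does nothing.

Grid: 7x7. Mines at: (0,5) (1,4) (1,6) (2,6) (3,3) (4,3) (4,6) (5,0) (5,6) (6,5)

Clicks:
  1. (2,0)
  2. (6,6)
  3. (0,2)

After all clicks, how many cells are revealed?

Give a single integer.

Answer: 19

Derivation:
Click 1 (2,0) count=0: revealed 18 new [(0,0) (0,1) (0,2) (0,3) (1,0) (1,1) (1,2) (1,3) (2,0) (2,1) (2,2) (2,3) (3,0) (3,1) (3,2) (4,0) (4,1) (4,2)] -> total=18
Click 2 (6,6) count=2: revealed 1 new [(6,6)] -> total=19
Click 3 (0,2) count=0: revealed 0 new [(none)] -> total=19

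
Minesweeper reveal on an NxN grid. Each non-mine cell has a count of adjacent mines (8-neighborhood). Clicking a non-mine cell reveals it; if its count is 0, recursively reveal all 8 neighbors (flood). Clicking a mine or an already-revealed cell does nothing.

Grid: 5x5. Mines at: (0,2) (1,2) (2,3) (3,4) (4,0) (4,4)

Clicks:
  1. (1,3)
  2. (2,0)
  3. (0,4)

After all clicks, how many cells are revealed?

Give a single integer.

Click 1 (1,3) count=3: revealed 1 new [(1,3)] -> total=1
Click 2 (2,0) count=0: revealed 8 new [(0,0) (0,1) (1,0) (1,1) (2,0) (2,1) (3,0) (3,1)] -> total=9
Click 3 (0,4) count=0: revealed 3 new [(0,3) (0,4) (1,4)] -> total=12

Answer: 12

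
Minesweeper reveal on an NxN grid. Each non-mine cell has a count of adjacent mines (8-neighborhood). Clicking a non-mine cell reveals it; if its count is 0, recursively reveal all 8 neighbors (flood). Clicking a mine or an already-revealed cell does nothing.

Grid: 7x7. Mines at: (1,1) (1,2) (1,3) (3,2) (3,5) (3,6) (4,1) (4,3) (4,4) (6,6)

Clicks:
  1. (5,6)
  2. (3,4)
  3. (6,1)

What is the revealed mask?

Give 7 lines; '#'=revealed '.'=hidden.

Click 1 (5,6) count=1: revealed 1 new [(5,6)] -> total=1
Click 2 (3,4) count=3: revealed 1 new [(3,4)] -> total=2
Click 3 (6,1) count=0: revealed 12 new [(5,0) (5,1) (5,2) (5,3) (5,4) (5,5) (6,0) (6,1) (6,2) (6,3) (6,4) (6,5)] -> total=14

Answer: .......
.......
.......
....#..
.......
#######
######.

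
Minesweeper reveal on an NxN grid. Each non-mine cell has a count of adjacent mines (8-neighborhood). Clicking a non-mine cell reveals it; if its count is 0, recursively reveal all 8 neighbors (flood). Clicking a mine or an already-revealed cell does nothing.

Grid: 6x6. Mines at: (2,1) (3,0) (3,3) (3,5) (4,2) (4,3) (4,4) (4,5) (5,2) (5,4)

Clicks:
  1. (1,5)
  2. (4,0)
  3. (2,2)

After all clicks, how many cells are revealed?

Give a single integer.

Click 1 (1,5) count=0: revealed 16 new [(0,0) (0,1) (0,2) (0,3) (0,4) (0,5) (1,0) (1,1) (1,2) (1,3) (1,4) (1,5) (2,2) (2,3) (2,4) (2,5)] -> total=16
Click 2 (4,0) count=1: revealed 1 new [(4,0)] -> total=17
Click 3 (2,2) count=2: revealed 0 new [(none)] -> total=17

Answer: 17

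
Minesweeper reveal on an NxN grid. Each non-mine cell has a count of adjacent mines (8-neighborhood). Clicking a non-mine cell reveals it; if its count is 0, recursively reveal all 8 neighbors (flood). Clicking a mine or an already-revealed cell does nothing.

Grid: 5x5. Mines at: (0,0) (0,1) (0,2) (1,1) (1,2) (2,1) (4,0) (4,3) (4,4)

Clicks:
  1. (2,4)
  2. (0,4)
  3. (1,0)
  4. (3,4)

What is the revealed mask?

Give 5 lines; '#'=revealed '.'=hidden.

Click 1 (2,4) count=0: revealed 8 new [(0,3) (0,4) (1,3) (1,4) (2,3) (2,4) (3,3) (3,4)] -> total=8
Click 2 (0,4) count=0: revealed 0 new [(none)] -> total=8
Click 3 (1,0) count=4: revealed 1 new [(1,0)] -> total=9
Click 4 (3,4) count=2: revealed 0 new [(none)] -> total=9

Answer: ...##
#..##
...##
...##
.....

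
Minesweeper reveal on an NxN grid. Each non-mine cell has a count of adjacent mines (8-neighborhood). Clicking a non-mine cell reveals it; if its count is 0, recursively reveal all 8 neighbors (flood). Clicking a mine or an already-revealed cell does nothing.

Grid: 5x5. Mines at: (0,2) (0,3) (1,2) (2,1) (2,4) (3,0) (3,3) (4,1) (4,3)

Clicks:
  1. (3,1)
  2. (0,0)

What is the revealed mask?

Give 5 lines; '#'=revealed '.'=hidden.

Click 1 (3,1) count=3: revealed 1 new [(3,1)] -> total=1
Click 2 (0,0) count=0: revealed 4 new [(0,0) (0,1) (1,0) (1,1)] -> total=5

Answer: ##...
##...
.....
.#...
.....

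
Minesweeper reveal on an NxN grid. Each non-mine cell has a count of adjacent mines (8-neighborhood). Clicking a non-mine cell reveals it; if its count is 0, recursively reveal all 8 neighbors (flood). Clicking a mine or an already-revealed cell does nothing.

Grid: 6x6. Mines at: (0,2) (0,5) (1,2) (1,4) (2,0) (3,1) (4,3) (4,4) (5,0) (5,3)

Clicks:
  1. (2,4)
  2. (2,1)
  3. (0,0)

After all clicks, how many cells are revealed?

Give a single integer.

Click 1 (2,4) count=1: revealed 1 new [(2,4)] -> total=1
Click 2 (2,1) count=3: revealed 1 new [(2,1)] -> total=2
Click 3 (0,0) count=0: revealed 4 new [(0,0) (0,1) (1,0) (1,1)] -> total=6

Answer: 6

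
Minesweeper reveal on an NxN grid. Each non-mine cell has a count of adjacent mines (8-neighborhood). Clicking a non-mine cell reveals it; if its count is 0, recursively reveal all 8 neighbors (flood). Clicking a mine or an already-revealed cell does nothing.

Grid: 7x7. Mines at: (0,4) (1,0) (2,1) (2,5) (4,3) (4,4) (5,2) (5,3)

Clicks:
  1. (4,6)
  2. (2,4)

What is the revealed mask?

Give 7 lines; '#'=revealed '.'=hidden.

Answer: .......
.......
....#..
.....##
.....##
....###
....###

Derivation:
Click 1 (4,6) count=0: revealed 10 new [(3,5) (3,6) (4,5) (4,6) (5,4) (5,5) (5,6) (6,4) (6,5) (6,6)] -> total=10
Click 2 (2,4) count=1: revealed 1 new [(2,4)] -> total=11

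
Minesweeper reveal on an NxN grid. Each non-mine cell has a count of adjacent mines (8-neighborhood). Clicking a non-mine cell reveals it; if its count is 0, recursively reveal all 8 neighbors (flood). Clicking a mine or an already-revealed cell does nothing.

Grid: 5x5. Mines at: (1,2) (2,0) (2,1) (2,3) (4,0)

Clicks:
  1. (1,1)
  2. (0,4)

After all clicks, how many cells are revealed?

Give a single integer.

Click 1 (1,1) count=3: revealed 1 new [(1,1)] -> total=1
Click 2 (0,4) count=0: revealed 4 new [(0,3) (0,4) (1,3) (1,4)] -> total=5

Answer: 5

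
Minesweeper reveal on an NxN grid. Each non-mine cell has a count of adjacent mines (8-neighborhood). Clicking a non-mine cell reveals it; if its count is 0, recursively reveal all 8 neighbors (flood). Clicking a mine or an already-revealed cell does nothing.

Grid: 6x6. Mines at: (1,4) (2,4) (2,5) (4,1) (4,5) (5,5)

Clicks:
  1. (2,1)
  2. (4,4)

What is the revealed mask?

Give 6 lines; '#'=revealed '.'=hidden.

Click 1 (2,1) count=0: revealed 16 new [(0,0) (0,1) (0,2) (0,3) (1,0) (1,1) (1,2) (1,3) (2,0) (2,1) (2,2) (2,3) (3,0) (3,1) (3,2) (3,3)] -> total=16
Click 2 (4,4) count=2: revealed 1 new [(4,4)] -> total=17

Answer: ####..
####..
####..
####..
....#.
......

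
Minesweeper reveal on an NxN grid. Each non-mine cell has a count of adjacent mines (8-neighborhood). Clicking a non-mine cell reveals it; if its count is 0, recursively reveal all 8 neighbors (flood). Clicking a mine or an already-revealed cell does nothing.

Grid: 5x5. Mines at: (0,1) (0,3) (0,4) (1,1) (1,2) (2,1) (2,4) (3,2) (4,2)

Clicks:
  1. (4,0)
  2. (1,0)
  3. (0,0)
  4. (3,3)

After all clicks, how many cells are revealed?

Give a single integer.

Click 1 (4,0) count=0: revealed 4 new [(3,0) (3,1) (4,0) (4,1)] -> total=4
Click 2 (1,0) count=3: revealed 1 new [(1,0)] -> total=5
Click 3 (0,0) count=2: revealed 1 new [(0,0)] -> total=6
Click 4 (3,3) count=3: revealed 1 new [(3,3)] -> total=7

Answer: 7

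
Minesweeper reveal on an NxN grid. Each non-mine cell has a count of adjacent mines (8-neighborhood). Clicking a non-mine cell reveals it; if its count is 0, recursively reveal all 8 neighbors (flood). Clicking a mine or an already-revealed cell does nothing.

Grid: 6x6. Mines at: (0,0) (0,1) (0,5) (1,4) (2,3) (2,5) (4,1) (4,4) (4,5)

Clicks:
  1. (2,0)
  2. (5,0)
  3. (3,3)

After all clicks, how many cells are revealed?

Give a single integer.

Click 1 (2,0) count=0: revealed 9 new [(1,0) (1,1) (1,2) (2,0) (2,1) (2,2) (3,0) (3,1) (3,2)] -> total=9
Click 2 (5,0) count=1: revealed 1 new [(5,0)] -> total=10
Click 3 (3,3) count=2: revealed 1 new [(3,3)] -> total=11

Answer: 11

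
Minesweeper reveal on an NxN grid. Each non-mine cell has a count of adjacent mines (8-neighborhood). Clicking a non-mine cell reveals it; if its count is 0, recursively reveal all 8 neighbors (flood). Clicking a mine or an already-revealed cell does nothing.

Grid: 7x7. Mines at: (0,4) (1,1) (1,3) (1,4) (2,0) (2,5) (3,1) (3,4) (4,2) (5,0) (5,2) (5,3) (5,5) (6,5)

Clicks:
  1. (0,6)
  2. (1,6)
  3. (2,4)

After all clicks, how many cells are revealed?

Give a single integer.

Answer: 5

Derivation:
Click 1 (0,6) count=0: revealed 4 new [(0,5) (0,6) (1,5) (1,6)] -> total=4
Click 2 (1,6) count=1: revealed 0 new [(none)] -> total=4
Click 3 (2,4) count=4: revealed 1 new [(2,4)] -> total=5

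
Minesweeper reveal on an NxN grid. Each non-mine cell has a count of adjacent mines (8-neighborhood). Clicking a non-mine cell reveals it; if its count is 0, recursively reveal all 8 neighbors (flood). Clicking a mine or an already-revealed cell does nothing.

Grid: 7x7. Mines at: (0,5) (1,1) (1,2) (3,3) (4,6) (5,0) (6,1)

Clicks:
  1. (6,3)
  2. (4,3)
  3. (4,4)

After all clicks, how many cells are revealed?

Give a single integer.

Answer: 14

Derivation:
Click 1 (6,3) count=0: revealed 14 new [(4,2) (4,3) (4,4) (4,5) (5,2) (5,3) (5,4) (5,5) (5,6) (6,2) (6,3) (6,4) (6,5) (6,6)] -> total=14
Click 2 (4,3) count=1: revealed 0 new [(none)] -> total=14
Click 3 (4,4) count=1: revealed 0 new [(none)] -> total=14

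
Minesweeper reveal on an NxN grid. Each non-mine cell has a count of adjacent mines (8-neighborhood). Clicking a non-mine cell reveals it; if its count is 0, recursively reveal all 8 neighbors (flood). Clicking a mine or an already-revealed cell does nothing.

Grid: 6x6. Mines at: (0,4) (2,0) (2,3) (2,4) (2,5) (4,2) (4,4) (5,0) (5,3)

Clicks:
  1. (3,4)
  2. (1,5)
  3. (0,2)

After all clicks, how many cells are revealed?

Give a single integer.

Answer: 10

Derivation:
Click 1 (3,4) count=4: revealed 1 new [(3,4)] -> total=1
Click 2 (1,5) count=3: revealed 1 new [(1,5)] -> total=2
Click 3 (0,2) count=0: revealed 8 new [(0,0) (0,1) (0,2) (0,3) (1,0) (1,1) (1,2) (1,3)] -> total=10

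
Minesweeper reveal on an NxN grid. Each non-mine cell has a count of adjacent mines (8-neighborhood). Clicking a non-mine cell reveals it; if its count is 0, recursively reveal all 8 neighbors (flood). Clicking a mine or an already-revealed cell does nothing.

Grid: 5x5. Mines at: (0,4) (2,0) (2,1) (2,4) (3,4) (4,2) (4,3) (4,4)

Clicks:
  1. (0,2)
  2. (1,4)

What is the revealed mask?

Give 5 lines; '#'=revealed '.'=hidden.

Answer: ####.
#####
.....
.....
.....

Derivation:
Click 1 (0,2) count=0: revealed 8 new [(0,0) (0,1) (0,2) (0,3) (1,0) (1,1) (1,2) (1,3)] -> total=8
Click 2 (1,4) count=2: revealed 1 new [(1,4)] -> total=9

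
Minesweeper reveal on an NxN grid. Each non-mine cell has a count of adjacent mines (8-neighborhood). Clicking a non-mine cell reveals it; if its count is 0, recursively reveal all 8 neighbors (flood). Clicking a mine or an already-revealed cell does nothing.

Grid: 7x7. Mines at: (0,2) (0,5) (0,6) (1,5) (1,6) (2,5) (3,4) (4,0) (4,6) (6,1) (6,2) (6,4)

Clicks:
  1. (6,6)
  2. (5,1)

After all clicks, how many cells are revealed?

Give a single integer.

Click 1 (6,6) count=0: revealed 4 new [(5,5) (5,6) (6,5) (6,6)] -> total=4
Click 2 (5,1) count=3: revealed 1 new [(5,1)] -> total=5

Answer: 5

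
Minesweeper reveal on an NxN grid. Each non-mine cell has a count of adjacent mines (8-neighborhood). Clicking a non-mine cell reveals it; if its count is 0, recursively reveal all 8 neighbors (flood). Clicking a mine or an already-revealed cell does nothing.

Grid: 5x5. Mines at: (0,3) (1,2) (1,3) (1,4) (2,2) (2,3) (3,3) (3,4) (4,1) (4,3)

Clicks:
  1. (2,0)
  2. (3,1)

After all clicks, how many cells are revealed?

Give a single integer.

Answer: 8

Derivation:
Click 1 (2,0) count=0: revealed 8 new [(0,0) (0,1) (1,0) (1,1) (2,0) (2,1) (3,0) (3,1)] -> total=8
Click 2 (3,1) count=2: revealed 0 new [(none)] -> total=8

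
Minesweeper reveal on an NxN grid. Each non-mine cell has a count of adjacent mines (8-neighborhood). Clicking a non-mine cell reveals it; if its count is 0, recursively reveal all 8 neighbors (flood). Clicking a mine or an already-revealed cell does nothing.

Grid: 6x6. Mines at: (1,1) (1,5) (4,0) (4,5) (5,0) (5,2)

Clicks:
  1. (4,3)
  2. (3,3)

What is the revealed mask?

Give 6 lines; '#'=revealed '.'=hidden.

Click 1 (4,3) count=1: revealed 1 new [(4,3)] -> total=1
Click 2 (3,3) count=0: revealed 17 new [(0,2) (0,3) (0,4) (1,2) (1,3) (1,4) (2,1) (2,2) (2,3) (2,4) (3,1) (3,2) (3,3) (3,4) (4,1) (4,2) (4,4)] -> total=18

Answer: ..###.
..###.
.####.
.####.
.####.
......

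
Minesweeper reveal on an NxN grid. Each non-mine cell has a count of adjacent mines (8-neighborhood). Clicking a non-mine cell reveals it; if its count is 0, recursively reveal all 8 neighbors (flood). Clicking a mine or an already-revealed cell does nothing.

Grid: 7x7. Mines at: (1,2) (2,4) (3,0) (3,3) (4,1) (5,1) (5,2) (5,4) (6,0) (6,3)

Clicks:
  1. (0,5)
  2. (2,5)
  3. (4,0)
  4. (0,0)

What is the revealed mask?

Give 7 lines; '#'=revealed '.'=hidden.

Click 1 (0,5) count=0: revealed 18 new [(0,3) (0,4) (0,5) (0,6) (1,3) (1,4) (1,5) (1,6) (2,5) (2,6) (3,5) (3,6) (4,5) (4,6) (5,5) (5,6) (6,5) (6,6)] -> total=18
Click 2 (2,5) count=1: revealed 0 new [(none)] -> total=18
Click 3 (4,0) count=3: revealed 1 new [(4,0)] -> total=19
Click 4 (0,0) count=0: revealed 6 new [(0,0) (0,1) (1,0) (1,1) (2,0) (2,1)] -> total=25

Answer: ##.####
##.####
##...##
.....##
#....##
.....##
.....##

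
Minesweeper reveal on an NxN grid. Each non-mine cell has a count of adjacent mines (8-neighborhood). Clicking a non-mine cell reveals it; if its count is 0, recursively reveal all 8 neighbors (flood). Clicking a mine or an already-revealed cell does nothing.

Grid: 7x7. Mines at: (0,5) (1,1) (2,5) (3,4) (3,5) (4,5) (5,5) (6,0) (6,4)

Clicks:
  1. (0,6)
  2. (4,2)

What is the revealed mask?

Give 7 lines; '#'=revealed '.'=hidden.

Click 1 (0,6) count=1: revealed 1 new [(0,6)] -> total=1
Click 2 (4,2) count=0: revealed 19 new [(2,0) (2,1) (2,2) (2,3) (3,0) (3,1) (3,2) (3,3) (4,0) (4,1) (4,2) (4,3) (5,0) (5,1) (5,2) (5,3) (6,1) (6,2) (6,3)] -> total=20

Answer: ......#
.......
####...
####...
####...
####...
.###...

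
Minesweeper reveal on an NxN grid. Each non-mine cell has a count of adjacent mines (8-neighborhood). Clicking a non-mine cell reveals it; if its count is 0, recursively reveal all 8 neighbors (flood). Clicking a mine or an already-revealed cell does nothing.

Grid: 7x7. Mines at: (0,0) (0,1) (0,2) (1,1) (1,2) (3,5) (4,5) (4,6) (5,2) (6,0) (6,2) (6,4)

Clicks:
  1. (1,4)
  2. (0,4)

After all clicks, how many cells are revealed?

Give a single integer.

Click 1 (1,4) count=0: revealed 12 new [(0,3) (0,4) (0,5) (0,6) (1,3) (1,4) (1,5) (1,6) (2,3) (2,4) (2,5) (2,6)] -> total=12
Click 2 (0,4) count=0: revealed 0 new [(none)] -> total=12

Answer: 12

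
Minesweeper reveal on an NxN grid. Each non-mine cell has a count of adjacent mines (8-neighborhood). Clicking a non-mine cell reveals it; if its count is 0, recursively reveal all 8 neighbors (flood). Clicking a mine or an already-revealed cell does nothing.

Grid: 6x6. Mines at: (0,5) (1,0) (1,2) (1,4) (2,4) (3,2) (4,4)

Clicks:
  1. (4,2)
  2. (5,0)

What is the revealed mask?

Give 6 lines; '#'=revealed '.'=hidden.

Click 1 (4,2) count=1: revealed 1 new [(4,2)] -> total=1
Click 2 (5,0) count=0: revealed 11 new [(2,0) (2,1) (3,0) (3,1) (4,0) (4,1) (4,3) (5,0) (5,1) (5,2) (5,3)] -> total=12

Answer: ......
......
##....
##....
####..
####..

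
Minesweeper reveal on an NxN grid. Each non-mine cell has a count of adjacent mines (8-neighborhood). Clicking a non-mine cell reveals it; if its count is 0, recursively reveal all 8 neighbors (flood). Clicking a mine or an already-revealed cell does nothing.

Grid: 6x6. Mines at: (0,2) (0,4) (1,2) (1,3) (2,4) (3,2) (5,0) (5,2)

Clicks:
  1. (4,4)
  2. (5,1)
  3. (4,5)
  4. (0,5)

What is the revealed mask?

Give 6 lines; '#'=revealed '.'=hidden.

Click 1 (4,4) count=0: revealed 9 new [(3,3) (3,4) (3,5) (4,3) (4,4) (4,5) (5,3) (5,4) (5,5)] -> total=9
Click 2 (5,1) count=2: revealed 1 new [(5,1)] -> total=10
Click 3 (4,5) count=0: revealed 0 new [(none)] -> total=10
Click 4 (0,5) count=1: revealed 1 new [(0,5)] -> total=11

Answer: .....#
......
......
...###
...###
.#.###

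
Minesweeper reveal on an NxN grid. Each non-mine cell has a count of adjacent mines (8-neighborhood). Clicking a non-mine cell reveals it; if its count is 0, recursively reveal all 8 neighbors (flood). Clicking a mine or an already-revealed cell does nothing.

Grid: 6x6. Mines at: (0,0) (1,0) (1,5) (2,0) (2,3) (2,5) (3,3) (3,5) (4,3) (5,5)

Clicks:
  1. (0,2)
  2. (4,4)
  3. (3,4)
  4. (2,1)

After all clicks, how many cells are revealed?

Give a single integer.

Answer: 11

Derivation:
Click 1 (0,2) count=0: revealed 8 new [(0,1) (0,2) (0,3) (0,4) (1,1) (1,2) (1,3) (1,4)] -> total=8
Click 2 (4,4) count=4: revealed 1 new [(4,4)] -> total=9
Click 3 (3,4) count=5: revealed 1 new [(3,4)] -> total=10
Click 4 (2,1) count=2: revealed 1 new [(2,1)] -> total=11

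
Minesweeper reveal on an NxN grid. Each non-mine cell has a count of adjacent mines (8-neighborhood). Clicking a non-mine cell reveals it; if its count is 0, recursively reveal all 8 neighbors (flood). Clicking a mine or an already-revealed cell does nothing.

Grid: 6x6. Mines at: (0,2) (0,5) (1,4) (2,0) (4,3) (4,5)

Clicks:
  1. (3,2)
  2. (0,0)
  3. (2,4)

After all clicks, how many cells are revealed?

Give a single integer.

Click 1 (3,2) count=1: revealed 1 new [(3,2)] -> total=1
Click 2 (0,0) count=0: revealed 4 new [(0,0) (0,1) (1,0) (1,1)] -> total=5
Click 3 (2,4) count=1: revealed 1 new [(2,4)] -> total=6

Answer: 6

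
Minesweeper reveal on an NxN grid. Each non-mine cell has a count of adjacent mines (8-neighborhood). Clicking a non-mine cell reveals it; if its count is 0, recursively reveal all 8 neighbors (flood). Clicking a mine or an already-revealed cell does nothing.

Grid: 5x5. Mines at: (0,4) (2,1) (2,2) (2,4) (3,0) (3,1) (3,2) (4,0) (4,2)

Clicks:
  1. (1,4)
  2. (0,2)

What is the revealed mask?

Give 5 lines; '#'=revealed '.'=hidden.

Answer: ####.
#####
.....
.....
.....

Derivation:
Click 1 (1,4) count=2: revealed 1 new [(1,4)] -> total=1
Click 2 (0,2) count=0: revealed 8 new [(0,0) (0,1) (0,2) (0,3) (1,0) (1,1) (1,2) (1,3)] -> total=9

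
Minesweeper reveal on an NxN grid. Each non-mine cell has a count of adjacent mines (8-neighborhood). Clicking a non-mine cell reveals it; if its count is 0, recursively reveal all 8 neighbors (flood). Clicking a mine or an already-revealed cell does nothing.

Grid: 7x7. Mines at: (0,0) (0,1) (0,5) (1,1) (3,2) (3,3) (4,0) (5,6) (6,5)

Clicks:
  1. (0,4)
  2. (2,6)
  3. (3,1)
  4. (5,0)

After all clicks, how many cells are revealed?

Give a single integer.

Click 1 (0,4) count=1: revealed 1 new [(0,4)] -> total=1
Click 2 (2,6) count=0: revealed 12 new [(1,4) (1,5) (1,6) (2,4) (2,5) (2,6) (3,4) (3,5) (3,6) (4,4) (4,5) (4,6)] -> total=13
Click 3 (3,1) count=2: revealed 1 new [(3,1)] -> total=14
Click 4 (5,0) count=1: revealed 1 new [(5,0)] -> total=15

Answer: 15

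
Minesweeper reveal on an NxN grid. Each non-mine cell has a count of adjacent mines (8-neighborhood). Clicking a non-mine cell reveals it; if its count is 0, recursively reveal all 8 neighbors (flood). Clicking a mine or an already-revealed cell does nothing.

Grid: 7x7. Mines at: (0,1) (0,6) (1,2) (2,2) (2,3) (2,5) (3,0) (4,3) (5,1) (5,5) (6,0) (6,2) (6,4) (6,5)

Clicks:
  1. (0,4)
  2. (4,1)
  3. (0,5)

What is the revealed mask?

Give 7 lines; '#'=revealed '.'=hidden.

Answer: ...###.
...###.
.......
.......
.#.....
.......
.......

Derivation:
Click 1 (0,4) count=0: revealed 6 new [(0,3) (0,4) (0,5) (1,3) (1,4) (1,5)] -> total=6
Click 2 (4,1) count=2: revealed 1 new [(4,1)] -> total=7
Click 3 (0,5) count=1: revealed 0 new [(none)] -> total=7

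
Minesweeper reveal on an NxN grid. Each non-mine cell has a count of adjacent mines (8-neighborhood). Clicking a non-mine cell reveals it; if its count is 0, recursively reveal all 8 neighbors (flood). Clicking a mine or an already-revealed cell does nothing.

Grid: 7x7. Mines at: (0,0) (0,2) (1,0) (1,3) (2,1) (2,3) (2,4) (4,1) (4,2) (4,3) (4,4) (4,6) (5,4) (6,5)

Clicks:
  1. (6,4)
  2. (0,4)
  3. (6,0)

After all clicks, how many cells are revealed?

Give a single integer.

Click 1 (6,4) count=2: revealed 1 new [(6,4)] -> total=1
Click 2 (0,4) count=1: revealed 1 new [(0,4)] -> total=2
Click 3 (6,0) count=0: revealed 8 new [(5,0) (5,1) (5,2) (5,3) (6,0) (6,1) (6,2) (6,3)] -> total=10

Answer: 10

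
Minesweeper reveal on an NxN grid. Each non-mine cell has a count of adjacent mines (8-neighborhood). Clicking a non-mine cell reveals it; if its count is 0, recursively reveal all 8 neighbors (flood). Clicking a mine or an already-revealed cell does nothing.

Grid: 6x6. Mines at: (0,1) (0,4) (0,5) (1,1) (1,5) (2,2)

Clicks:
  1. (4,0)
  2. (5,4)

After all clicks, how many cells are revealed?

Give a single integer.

Click 1 (4,0) count=0: revealed 23 new [(2,0) (2,1) (2,3) (2,4) (2,5) (3,0) (3,1) (3,2) (3,3) (3,4) (3,5) (4,0) (4,1) (4,2) (4,3) (4,4) (4,5) (5,0) (5,1) (5,2) (5,3) (5,4) (5,5)] -> total=23
Click 2 (5,4) count=0: revealed 0 new [(none)] -> total=23

Answer: 23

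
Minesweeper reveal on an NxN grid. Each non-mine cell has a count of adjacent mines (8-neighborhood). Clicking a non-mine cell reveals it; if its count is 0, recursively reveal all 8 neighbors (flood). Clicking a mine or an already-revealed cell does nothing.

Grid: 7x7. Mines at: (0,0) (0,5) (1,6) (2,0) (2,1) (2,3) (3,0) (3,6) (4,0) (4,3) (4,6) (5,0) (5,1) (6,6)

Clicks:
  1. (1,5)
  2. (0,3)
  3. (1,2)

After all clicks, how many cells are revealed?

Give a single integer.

Answer: 9

Derivation:
Click 1 (1,5) count=2: revealed 1 new [(1,5)] -> total=1
Click 2 (0,3) count=0: revealed 8 new [(0,1) (0,2) (0,3) (0,4) (1,1) (1,2) (1,3) (1,4)] -> total=9
Click 3 (1,2) count=2: revealed 0 new [(none)] -> total=9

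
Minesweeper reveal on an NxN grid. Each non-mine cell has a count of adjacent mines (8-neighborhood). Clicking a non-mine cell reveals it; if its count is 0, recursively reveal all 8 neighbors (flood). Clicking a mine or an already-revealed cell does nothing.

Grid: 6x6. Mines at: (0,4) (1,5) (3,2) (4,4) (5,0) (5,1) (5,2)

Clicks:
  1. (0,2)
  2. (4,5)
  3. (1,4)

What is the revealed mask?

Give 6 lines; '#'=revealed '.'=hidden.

Answer: ####..
#####.
####..
##....
##...#
......

Derivation:
Click 1 (0,2) count=0: revealed 16 new [(0,0) (0,1) (0,2) (0,3) (1,0) (1,1) (1,2) (1,3) (2,0) (2,1) (2,2) (2,3) (3,0) (3,1) (4,0) (4,1)] -> total=16
Click 2 (4,5) count=1: revealed 1 new [(4,5)] -> total=17
Click 3 (1,4) count=2: revealed 1 new [(1,4)] -> total=18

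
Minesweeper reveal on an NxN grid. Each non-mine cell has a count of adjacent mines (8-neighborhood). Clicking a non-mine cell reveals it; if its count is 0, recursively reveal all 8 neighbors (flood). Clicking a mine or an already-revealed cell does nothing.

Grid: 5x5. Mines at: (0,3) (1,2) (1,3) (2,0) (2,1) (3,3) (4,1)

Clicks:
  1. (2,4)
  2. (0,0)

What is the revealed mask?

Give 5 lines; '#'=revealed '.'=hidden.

Click 1 (2,4) count=2: revealed 1 new [(2,4)] -> total=1
Click 2 (0,0) count=0: revealed 4 new [(0,0) (0,1) (1,0) (1,1)] -> total=5

Answer: ##...
##...
....#
.....
.....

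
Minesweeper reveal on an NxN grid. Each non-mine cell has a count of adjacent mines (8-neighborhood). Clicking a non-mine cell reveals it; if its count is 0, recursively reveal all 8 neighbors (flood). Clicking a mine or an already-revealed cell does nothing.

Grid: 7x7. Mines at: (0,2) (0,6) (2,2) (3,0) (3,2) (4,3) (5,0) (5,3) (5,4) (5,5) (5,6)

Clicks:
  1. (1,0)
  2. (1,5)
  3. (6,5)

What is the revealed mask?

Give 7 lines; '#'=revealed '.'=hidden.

Answer: ##.....
##...#.
##.....
.......
.......
.......
.....#.

Derivation:
Click 1 (1,0) count=0: revealed 6 new [(0,0) (0,1) (1,0) (1,1) (2,0) (2,1)] -> total=6
Click 2 (1,5) count=1: revealed 1 new [(1,5)] -> total=7
Click 3 (6,5) count=3: revealed 1 new [(6,5)] -> total=8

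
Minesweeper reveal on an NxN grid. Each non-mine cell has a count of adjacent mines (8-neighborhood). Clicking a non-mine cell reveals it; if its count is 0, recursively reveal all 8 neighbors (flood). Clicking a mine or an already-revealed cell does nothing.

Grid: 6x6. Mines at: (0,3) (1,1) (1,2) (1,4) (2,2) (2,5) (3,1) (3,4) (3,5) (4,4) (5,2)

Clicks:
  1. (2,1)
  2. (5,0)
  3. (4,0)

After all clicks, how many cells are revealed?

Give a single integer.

Answer: 5

Derivation:
Click 1 (2,1) count=4: revealed 1 new [(2,1)] -> total=1
Click 2 (5,0) count=0: revealed 4 new [(4,0) (4,1) (5,0) (5,1)] -> total=5
Click 3 (4,0) count=1: revealed 0 new [(none)] -> total=5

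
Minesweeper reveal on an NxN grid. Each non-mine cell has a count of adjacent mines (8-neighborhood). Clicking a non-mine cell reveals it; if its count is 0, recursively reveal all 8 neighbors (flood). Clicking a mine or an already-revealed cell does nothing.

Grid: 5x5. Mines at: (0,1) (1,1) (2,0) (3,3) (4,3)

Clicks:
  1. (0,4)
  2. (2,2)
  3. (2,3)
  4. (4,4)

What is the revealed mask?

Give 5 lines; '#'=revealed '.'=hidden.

Click 1 (0,4) count=0: revealed 9 new [(0,2) (0,3) (0,4) (1,2) (1,3) (1,4) (2,2) (2,3) (2,4)] -> total=9
Click 2 (2,2) count=2: revealed 0 new [(none)] -> total=9
Click 3 (2,3) count=1: revealed 0 new [(none)] -> total=9
Click 4 (4,4) count=2: revealed 1 new [(4,4)] -> total=10

Answer: ..###
..###
..###
.....
....#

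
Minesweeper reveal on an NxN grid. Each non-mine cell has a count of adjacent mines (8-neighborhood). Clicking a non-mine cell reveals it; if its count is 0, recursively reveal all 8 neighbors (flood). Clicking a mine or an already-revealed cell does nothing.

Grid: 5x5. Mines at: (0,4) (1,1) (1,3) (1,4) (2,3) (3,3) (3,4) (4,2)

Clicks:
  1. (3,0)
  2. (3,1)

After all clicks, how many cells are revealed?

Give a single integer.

Answer: 6

Derivation:
Click 1 (3,0) count=0: revealed 6 new [(2,0) (2,1) (3,0) (3,1) (4,0) (4,1)] -> total=6
Click 2 (3,1) count=1: revealed 0 new [(none)] -> total=6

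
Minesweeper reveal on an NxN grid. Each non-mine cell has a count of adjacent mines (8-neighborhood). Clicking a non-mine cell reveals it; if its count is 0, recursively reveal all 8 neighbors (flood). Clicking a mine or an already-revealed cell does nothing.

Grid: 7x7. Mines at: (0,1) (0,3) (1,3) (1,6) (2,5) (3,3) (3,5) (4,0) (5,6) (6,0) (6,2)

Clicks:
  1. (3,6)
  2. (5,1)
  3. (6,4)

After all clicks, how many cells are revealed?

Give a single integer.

Answer: 11

Derivation:
Click 1 (3,6) count=2: revealed 1 new [(3,6)] -> total=1
Click 2 (5,1) count=3: revealed 1 new [(5,1)] -> total=2
Click 3 (6,4) count=0: revealed 9 new [(4,3) (4,4) (4,5) (5,3) (5,4) (5,5) (6,3) (6,4) (6,5)] -> total=11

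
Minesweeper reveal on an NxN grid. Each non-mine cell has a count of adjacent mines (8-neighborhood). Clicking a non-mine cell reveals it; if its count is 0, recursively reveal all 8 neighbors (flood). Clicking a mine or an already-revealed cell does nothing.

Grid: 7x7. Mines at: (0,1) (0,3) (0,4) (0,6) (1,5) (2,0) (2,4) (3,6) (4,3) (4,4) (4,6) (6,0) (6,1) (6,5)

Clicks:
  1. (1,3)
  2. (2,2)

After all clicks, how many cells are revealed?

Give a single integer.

Answer: 9

Derivation:
Click 1 (1,3) count=3: revealed 1 new [(1,3)] -> total=1
Click 2 (2,2) count=0: revealed 8 new [(1,1) (1,2) (2,1) (2,2) (2,3) (3,1) (3,2) (3,3)] -> total=9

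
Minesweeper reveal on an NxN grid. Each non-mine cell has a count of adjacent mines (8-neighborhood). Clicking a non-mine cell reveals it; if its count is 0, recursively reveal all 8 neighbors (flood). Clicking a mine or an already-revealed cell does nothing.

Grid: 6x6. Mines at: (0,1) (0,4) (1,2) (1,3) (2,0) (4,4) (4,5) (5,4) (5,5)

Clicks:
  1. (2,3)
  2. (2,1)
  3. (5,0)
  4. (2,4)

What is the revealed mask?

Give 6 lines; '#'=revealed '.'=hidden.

Answer: ......
......
.####.
####..
####..
####..

Derivation:
Click 1 (2,3) count=2: revealed 1 new [(2,3)] -> total=1
Click 2 (2,1) count=2: revealed 1 new [(2,1)] -> total=2
Click 3 (5,0) count=0: revealed 13 new [(2,2) (3,0) (3,1) (3,2) (3,3) (4,0) (4,1) (4,2) (4,3) (5,0) (5,1) (5,2) (5,3)] -> total=15
Click 4 (2,4) count=1: revealed 1 new [(2,4)] -> total=16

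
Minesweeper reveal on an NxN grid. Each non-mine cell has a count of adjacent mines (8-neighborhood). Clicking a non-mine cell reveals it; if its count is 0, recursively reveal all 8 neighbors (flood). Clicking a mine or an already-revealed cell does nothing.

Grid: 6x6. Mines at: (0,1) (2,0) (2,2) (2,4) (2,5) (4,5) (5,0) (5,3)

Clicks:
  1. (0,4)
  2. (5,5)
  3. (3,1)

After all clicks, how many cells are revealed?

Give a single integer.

Answer: 10

Derivation:
Click 1 (0,4) count=0: revealed 8 new [(0,2) (0,3) (0,4) (0,5) (1,2) (1,3) (1,4) (1,5)] -> total=8
Click 2 (5,5) count=1: revealed 1 new [(5,5)] -> total=9
Click 3 (3,1) count=2: revealed 1 new [(3,1)] -> total=10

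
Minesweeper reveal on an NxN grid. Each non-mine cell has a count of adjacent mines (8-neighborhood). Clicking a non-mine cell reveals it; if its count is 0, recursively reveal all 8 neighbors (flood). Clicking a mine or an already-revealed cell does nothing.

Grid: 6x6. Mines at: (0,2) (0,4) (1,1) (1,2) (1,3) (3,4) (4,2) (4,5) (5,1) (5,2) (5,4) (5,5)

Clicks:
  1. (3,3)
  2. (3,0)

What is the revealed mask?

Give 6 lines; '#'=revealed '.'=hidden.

Click 1 (3,3) count=2: revealed 1 new [(3,3)] -> total=1
Click 2 (3,0) count=0: revealed 6 new [(2,0) (2,1) (3,0) (3,1) (4,0) (4,1)] -> total=7

Answer: ......
......
##....
##.#..
##....
......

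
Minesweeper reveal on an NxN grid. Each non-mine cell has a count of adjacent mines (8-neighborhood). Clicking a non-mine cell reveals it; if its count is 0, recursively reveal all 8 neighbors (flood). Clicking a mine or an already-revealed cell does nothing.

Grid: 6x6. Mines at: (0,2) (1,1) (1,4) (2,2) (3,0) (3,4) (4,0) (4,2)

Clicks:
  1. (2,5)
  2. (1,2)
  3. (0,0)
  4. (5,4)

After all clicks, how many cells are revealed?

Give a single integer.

Answer: 9

Derivation:
Click 1 (2,5) count=2: revealed 1 new [(2,5)] -> total=1
Click 2 (1,2) count=3: revealed 1 new [(1,2)] -> total=2
Click 3 (0,0) count=1: revealed 1 new [(0,0)] -> total=3
Click 4 (5,4) count=0: revealed 6 new [(4,3) (4,4) (4,5) (5,3) (5,4) (5,5)] -> total=9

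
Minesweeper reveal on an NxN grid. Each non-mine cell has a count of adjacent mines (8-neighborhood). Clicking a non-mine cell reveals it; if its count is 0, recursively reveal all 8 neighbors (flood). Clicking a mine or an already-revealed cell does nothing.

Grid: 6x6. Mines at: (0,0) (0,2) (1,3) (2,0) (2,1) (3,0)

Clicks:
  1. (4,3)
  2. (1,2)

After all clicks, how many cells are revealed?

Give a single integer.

Answer: 26

Derivation:
Click 1 (4,3) count=0: revealed 25 new [(0,4) (0,5) (1,4) (1,5) (2,2) (2,3) (2,4) (2,5) (3,1) (3,2) (3,3) (3,4) (3,5) (4,0) (4,1) (4,2) (4,3) (4,4) (4,5) (5,0) (5,1) (5,2) (5,3) (5,4) (5,5)] -> total=25
Click 2 (1,2) count=3: revealed 1 new [(1,2)] -> total=26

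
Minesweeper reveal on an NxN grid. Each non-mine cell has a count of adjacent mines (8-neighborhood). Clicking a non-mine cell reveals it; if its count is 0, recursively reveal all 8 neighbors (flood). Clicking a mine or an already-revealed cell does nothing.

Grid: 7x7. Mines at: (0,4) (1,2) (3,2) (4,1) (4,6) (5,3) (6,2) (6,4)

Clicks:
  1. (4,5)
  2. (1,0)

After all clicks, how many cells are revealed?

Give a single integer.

Answer: 9

Derivation:
Click 1 (4,5) count=1: revealed 1 new [(4,5)] -> total=1
Click 2 (1,0) count=0: revealed 8 new [(0,0) (0,1) (1,0) (1,1) (2,0) (2,1) (3,0) (3,1)] -> total=9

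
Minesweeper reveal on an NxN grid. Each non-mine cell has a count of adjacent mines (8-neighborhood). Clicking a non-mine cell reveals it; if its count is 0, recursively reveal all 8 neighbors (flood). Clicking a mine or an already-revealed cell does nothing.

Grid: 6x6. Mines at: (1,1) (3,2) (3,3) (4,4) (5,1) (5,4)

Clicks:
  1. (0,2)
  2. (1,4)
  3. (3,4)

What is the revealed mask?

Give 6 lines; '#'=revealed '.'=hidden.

Click 1 (0,2) count=1: revealed 1 new [(0,2)] -> total=1
Click 2 (1,4) count=0: revealed 13 new [(0,3) (0,4) (0,5) (1,2) (1,3) (1,4) (1,5) (2,2) (2,3) (2,4) (2,5) (3,4) (3,5)] -> total=14
Click 3 (3,4) count=2: revealed 0 new [(none)] -> total=14

Answer: ..####
..####
..####
....##
......
......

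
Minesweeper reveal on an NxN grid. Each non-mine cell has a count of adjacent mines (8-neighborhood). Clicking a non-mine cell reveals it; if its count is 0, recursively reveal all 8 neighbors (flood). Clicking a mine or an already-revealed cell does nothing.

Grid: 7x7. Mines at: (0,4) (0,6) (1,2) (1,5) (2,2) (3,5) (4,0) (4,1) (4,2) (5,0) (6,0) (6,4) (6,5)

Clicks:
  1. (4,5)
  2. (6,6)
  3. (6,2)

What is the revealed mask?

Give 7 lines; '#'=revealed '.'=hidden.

Answer: .......
.......
.......
.......
.....#.
.###...
.###..#

Derivation:
Click 1 (4,5) count=1: revealed 1 new [(4,5)] -> total=1
Click 2 (6,6) count=1: revealed 1 new [(6,6)] -> total=2
Click 3 (6,2) count=0: revealed 6 new [(5,1) (5,2) (5,3) (6,1) (6,2) (6,3)] -> total=8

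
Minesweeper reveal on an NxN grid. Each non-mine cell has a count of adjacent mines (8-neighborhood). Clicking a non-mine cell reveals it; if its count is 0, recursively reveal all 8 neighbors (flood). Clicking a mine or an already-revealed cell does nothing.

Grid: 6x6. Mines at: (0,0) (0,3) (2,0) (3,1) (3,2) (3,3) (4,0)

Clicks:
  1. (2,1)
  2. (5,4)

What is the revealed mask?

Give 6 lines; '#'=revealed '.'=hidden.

Answer: ....##
....##
.#..##
....##
.#####
.#####

Derivation:
Click 1 (2,1) count=3: revealed 1 new [(2,1)] -> total=1
Click 2 (5,4) count=0: revealed 18 new [(0,4) (0,5) (1,4) (1,5) (2,4) (2,5) (3,4) (3,5) (4,1) (4,2) (4,3) (4,4) (4,5) (5,1) (5,2) (5,3) (5,4) (5,5)] -> total=19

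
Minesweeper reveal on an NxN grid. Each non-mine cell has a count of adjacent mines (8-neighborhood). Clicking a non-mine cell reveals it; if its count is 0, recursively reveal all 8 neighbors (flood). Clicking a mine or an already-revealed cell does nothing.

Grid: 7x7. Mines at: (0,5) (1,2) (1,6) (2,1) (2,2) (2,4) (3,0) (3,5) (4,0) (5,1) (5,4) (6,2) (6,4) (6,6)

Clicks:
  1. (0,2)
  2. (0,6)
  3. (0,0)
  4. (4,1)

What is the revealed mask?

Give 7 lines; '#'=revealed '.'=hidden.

Click 1 (0,2) count=1: revealed 1 new [(0,2)] -> total=1
Click 2 (0,6) count=2: revealed 1 new [(0,6)] -> total=2
Click 3 (0,0) count=0: revealed 4 new [(0,0) (0,1) (1,0) (1,1)] -> total=6
Click 4 (4,1) count=3: revealed 1 new [(4,1)] -> total=7

Answer: ###...#
##.....
.......
.......
.#.....
.......
.......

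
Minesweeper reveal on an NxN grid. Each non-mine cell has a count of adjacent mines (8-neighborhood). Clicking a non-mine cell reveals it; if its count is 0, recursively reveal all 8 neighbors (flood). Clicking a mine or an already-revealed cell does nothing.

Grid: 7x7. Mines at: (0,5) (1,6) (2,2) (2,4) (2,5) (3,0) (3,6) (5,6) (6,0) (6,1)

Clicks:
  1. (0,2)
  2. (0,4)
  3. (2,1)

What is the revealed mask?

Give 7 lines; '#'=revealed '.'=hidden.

Click 1 (0,2) count=0: revealed 12 new [(0,0) (0,1) (0,2) (0,3) (0,4) (1,0) (1,1) (1,2) (1,3) (1,4) (2,0) (2,1)] -> total=12
Click 2 (0,4) count=1: revealed 0 new [(none)] -> total=12
Click 3 (2,1) count=2: revealed 0 new [(none)] -> total=12

Answer: #####..
#####..
##.....
.......
.......
.......
.......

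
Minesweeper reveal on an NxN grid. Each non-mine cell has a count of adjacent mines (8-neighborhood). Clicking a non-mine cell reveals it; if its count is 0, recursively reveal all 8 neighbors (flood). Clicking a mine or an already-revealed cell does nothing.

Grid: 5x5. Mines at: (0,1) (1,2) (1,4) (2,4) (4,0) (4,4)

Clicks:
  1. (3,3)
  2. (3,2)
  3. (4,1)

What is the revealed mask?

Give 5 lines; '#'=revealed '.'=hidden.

Click 1 (3,3) count=2: revealed 1 new [(3,3)] -> total=1
Click 2 (3,2) count=0: revealed 8 new [(2,1) (2,2) (2,3) (3,1) (3,2) (4,1) (4,2) (4,3)] -> total=9
Click 3 (4,1) count=1: revealed 0 new [(none)] -> total=9

Answer: .....
.....
.###.
.###.
.###.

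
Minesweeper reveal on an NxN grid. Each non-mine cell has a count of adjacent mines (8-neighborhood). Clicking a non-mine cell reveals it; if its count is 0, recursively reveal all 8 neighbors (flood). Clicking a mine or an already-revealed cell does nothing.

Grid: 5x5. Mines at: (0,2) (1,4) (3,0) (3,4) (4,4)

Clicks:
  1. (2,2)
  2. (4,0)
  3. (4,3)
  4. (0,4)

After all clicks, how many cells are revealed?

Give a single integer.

Answer: 14

Derivation:
Click 1 (2,2) count=0: revealed 12 new [(1,1) (1,2) (1,3) (2,1) (2,2) (2,3) (3,1) (3,2) (3,3) (4,1) (4,2) (4,3)] -> total=12
Click 2 (4,0) count=1: revealed 1 new [(4,0)] -> total=13
Click 3 (4,3) count=2: revealed 0 new [(none)] -> total=13
Click 4 (0,4) count=1: revealed 1 new [(0,4)] -> total=14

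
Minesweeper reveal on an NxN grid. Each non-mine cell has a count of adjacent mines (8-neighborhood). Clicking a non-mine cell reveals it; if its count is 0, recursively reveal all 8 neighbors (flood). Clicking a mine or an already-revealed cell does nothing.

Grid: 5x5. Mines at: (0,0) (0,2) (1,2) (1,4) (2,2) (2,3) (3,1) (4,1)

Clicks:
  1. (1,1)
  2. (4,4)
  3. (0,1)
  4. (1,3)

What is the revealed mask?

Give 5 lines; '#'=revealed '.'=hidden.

Answer: .#...
.#.#.
.....
..###
..###

Derivation:
Click 1 (1,1) count=4: revealed 1 new [(1,1)] -> total=1
Click 2 (4,4) count=0: revealed 6 new [(3,2) (3,3) (3,4) (4,2) (4,3) (4,4)] -> total=7
Click 3 (0,1) count=3: revealed 1 new [(0,1)] -> total=8
Click 4 (1,3) count=5: revealed 1 new [(1,3)] -> total=9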